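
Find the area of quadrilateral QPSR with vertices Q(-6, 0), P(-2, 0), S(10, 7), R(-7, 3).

The Shoelace formula works by pairing each vertex with the next (cycling back to the first).
For each pair, compute x_i*y_(i+1) - x_(i+1)*y_i:
  (-6*0 - -2*0) = 0
  (-2*7 - 10*0) = -14
  (10*3 - -7*7) = 79
  (-7*0 - -6*3) = 18
Taking half the absolute value of the total: Area = (1/2)(83) = 83/2.

83/2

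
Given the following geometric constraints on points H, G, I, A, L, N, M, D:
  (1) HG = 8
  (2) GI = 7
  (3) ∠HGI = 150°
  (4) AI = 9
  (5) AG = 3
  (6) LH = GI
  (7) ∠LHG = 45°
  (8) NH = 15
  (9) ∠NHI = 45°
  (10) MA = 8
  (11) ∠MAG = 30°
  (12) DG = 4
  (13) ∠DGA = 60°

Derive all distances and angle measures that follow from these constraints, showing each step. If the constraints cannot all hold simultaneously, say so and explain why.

The constraints are consistent.

From the given relations:
  LH = GI = 7

Step 1: From HG = 8, GI = 7, and ∠HGI = 150°, by the law of cosines:
  HI² = HG² + GI² - 2·HG·GI·cos(150°) = 64 + 49 + 96.99 = 210
  HI ≈ 14.49

Step 2: From GH = 8, HL = 7, and ∠GHL = 45°, by the law of cosines:
  GL² = GH² + HL² - 2·GH·HL·cos(45°) = 64 + 49 - 79.2 = 33.8
  GL ≈ 5.81

Step 3: From GA = 3, AM = 8, and ∠GAM = 30°, by the law of cosines:
  GM² = GA² + AM² - 2·GA·AM·cos(30°) = 9 + 64 - 41.57 = 31.43
  GM ≈ 5.61

Step 4: From AG = 3, GD = 4, and ∠AGD = 60°, by the law of cosines:
  AD² = AG² + GD² - 2·AG·GD·cos(60°) = 9 + 16 - 12 = 13
  AD = √13

Step 5: From GA = 3, GI = 7, AI = 9, by the inverse law of cosines:
  cos(∠AGI) = (GA² + GI² - AI²) / (2·GA·GI)
  ∠AGI = 123.2°

Step 6: From IA = 9, IG = 7, AG = 3, by the inverse law of cosines:
  cos(∠AIG) = (IA² + IG² - AG²) / (2·IA·IG)
  ∠AIG = 16.2°

Step 7: From AG = 3, AI = 9, GI = 7, by the inverse law of cosines:
  cos(∠GAI) = (AG² + AI² - GI²) / (2·AG·AI)
  ∠GAI = 40.6°

Step 8: From IH = 14.49, HN = 15, and ∠IHN = 45°, by the law of cosines:
  IN² = IH² + HN² - 2·IH·HN·cos(45°) = 210 + 225 - 307.4 = 127.6
  IN ≈ 11.3

Step 9: From HG = 8, HI = 14.49, GI = 7, by the inverse law of cosines:
  cos(∠GHI) = (HG² + HI² - GI²) / (2·HG·HI)
  ∠GHI = 13.98°

Step 10: From GA = 3, GM = 5.61, AM = 8, by the inverse law of cosines:
  cos(∠AGM) = (GA² + GM² - AM²) / (2·GA·GM)
  ∠AGM = 134.48°

Step 11: From GH = 8, GL = 5.81, HL = 7, by the inverse law of cosines:
  cos(∠HGL) = (GH² + GL² - HL²) / (2·GH·GL)
  ∠HGL = 58.36°

Step 12: From IG = 7, IH = 14.49, GH = 8, by the inverse law of cosines:
  cos(∠GIH) = (IG² + IH² - GH²) / (2·IG·IH)
  ∠GIH = 16.02°

Step 13: From AD = √13, AG = 3, DG = 4, by the inverse law of cosines:
  cos(∠DAG) = (AD² + AG² - DG²) / (2·AD·AG)
  ∠DAG = 73.9°

Step 14: From LG = 5.81, LH = 7, GH = 8, by the inverse law of cosines:
  cos(∠GLH) = (LG² + LH² - GH²) / (2·LG·LH)
  ∠GLH = 76.64°

Step 15: From MA = 8, MG = 5.61, AG = 3, by the inverse law of cosines:
  cos(∠AMG) = (MA² + MG² - AG²) / (2·MA·MG)
  ∠AMG = 15.52°

Step 16: From DA = √13, DG = 4, AG = 3, by the inverse law of cosines:
  cos(∠ADG) = (DA² + DG² - AG²) / (2·DA·DG)
  ∠ADG = 46.1°

Step 17: From IH = 14.49, IN = 11.3, HN = 15, by the inverse law of cosines:
  cos(∠HIN) = (IH² + IN² - HN²) / (2·IH·IN)
  ∠HIN = 69.89°

Step 18: From NH = 15, NI = 11.3, HI = 14.49, by the inverse law of cosines:
  cos(∠HNI) = (NH² + NI² - HI²) / (2·NH·NI)
  ∠HNI = 65.11°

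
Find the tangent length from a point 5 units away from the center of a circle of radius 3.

Let T be the point of tangency. Then QT ⊥ AT (radius ⊥ tangent).
In right triangle QTA: QA² = QT² + AT²
5² = 3² + AT²
AT² = 16, AT = 4

4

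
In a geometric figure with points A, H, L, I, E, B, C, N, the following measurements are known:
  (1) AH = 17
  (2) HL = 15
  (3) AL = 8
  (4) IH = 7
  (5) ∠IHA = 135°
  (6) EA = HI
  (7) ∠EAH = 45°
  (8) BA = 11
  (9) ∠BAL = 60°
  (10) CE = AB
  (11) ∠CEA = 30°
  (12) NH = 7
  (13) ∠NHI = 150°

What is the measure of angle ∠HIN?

Step 1: By the law of cosines on triangle IHN: IN² = 7² + 7² − 2·7·7·cos(150°) = 182.87, so IN ≈ 13.52.
Step 2: By the inverse law of cosines on triangle HIN: cos(∠HIN) = (7² + 13.52² − 7²) / (2·7·13.52) = 182.87/189.32 = 0.9659, so ∠HIN = 15°.

Therefore, the measure of angle ∠HIN = 15°.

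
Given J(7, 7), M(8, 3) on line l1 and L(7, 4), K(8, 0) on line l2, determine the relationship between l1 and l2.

Slope of line 1: m1 = (3 - 7)/(8 - 7) = -4/1 = -4
Slope of line 2: m2 = (0 - 4)/(8 - 7) = -4/1 = -4
m1 = m2, so the lines are parallel.

Parallel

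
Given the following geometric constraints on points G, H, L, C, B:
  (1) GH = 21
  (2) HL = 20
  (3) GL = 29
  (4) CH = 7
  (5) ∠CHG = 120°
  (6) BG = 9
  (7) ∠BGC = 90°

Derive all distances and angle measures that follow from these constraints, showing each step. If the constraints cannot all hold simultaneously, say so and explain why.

The constraints are consistent.

Step 1: From GH = 21, HC = 7, and ∠GHC = 120°, by the law of cosines:
  GC² = GH² + HC² - 2·GH·HC·cos(120°) = 441 + 49 + 147 = 637
  GC = 7·√13

Step 2: From GH = 21, GL = 29, HL = 20, by the inverse law of cosines:
  cos(∠HGL) = (GH² + GL² - HL²) / (2·GH·GL)
  ∠HGL = 43.6°

Step 3: From HG = 21, HL = 20, GL = 29, by the inverse law of cosines:
  cos(∠GHL) = (HG² + HL² - GL²) / (2·HG·HL)
  ∠GHL = 90°

Step 4: From LG = 29, LH = 20, GH = 21, by the inverse law of cosines:
  cos(∠GLH) = (LG² + LH² - GH²) / (2·LG·LH)
  ∠GLH = 46.4°

Step 5: From CG = 7·√13, GB = 9, and ∠CGB = 90°, by the law of cosines:
  CB² = CG² + GB² - 2·CG·GB·cos(90°) = 637 + 81 - 0 = 718
  CB ≈ 26.8

Step 6: From GC = 7·√13, GH = 21, CH = 7, by the inverse law of cosines:
  cos(∠CGH) = (GC² + GH² - CH²) / (2·GC·GH)
  ∠CGH = 13.9°

Step 7: From CG = 7·√13, CH = 7, GH = 21, by the inverse law of cosines:
  cos(∠GCH) = (CG² + CH² - GH²) / (2·CG·CH)
  ∠GCH = 46.1°

Step 8: From CB = 26.8, CG = 7·√13, BG = 9, by the inverse law of cosines:
  cos(∠BCG) = (CB² + CG² - BG²) / (2·CB·CG)
  ∠BCG = 19.63°

Step 9: From BC = 26.8, BG = 9, CG = 7·√13, by the inverse law of cosines:
  cos(∠CBG) = (BC² + BG² - CG²) / (2·BC·BG)
  ∠CBG = 70.37°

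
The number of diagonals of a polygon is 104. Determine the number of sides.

Using d = n(n - 3)/2, we solve 104 = n(n - 3)/2.
So n(n - 3) = 208.
Testing n = 16: 16 * 13 = 208 = 208. Correct.
The polygon has 16 sides.

16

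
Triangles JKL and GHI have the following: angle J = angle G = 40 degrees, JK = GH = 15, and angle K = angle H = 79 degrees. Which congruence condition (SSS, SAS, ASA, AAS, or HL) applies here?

The given information provides:
angle J = angle G = 40 degrees, JK = GH = 15, and angle K = angle H = 79 degrees
This matches the ASA congruence theorem.
Two pairs of corresponding angles and the included side are equal (Angle-Side-Angle).

ASA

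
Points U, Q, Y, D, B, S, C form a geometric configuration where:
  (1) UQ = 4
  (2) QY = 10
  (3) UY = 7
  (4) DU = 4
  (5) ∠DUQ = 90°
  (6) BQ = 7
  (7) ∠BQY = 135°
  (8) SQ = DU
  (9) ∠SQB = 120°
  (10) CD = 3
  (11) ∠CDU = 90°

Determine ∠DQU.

Step 1: By the law of cosines on triangle QUD: QD² = 4² + 4² − 2·4·4·cos(90°) = 32, so QD = 4·√2.
Step 2: By the inverse law of cosines on triangle DQU: cos(∠DQU) = ((4·√2)² + 4² − 4²) / (2·4·√2·4) = 32/45.25 = 0.7071, so ∠DQU = 45°.

Therefore, the measure of angle ∠DQU = 45°.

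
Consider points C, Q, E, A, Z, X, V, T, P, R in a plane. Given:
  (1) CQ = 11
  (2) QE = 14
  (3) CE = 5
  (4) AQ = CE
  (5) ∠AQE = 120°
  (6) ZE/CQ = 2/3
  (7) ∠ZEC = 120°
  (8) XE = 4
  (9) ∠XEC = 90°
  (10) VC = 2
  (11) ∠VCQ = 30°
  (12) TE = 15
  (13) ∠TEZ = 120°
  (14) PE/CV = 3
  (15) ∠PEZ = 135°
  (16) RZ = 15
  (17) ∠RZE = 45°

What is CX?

Step 1: By the law of cosines on triangle CEX: CX² = 5² + 4² − 2·5·4·cos(90°) = 41, so CX = √41.

Therefore, the length of CX = √41.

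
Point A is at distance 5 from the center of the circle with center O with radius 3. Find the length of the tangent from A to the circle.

Let T be the point of tangency. Then OT ⊥ AT (radius ⊥ tangent).
In right triangle OTA: OA² = OT² + AT²
5² = 3² + AT²
AT² = 16, AT = 4

4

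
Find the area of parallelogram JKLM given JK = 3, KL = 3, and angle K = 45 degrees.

Area = a * b * sin(theta)
Area = 3 * 3 * sin(45 degrees)
Area = 9 * sqrt(2)/2
Area = 9*sqrt(2)/2

9*sqrt(2)/2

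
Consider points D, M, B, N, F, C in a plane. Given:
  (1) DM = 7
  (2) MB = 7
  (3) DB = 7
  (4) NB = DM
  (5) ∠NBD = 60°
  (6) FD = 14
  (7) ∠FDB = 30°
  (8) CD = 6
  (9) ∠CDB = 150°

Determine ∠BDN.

From the given relations: NB = DM = 7.
Step 1: By the law of cosines on triangle DBN: DN² = 7² + 7² − 2·7·7·cos(60°) = 49, so DN = 7.
Step 2: By the inverse law of cosines on triangle BDN: cos(∠BDN) = (7² + 7² − 7²) / (2·7·7) = 49/98 = 0.5, so ∠BDN = 60°.

Therefore, the measure of angle ∠BDN = 60°.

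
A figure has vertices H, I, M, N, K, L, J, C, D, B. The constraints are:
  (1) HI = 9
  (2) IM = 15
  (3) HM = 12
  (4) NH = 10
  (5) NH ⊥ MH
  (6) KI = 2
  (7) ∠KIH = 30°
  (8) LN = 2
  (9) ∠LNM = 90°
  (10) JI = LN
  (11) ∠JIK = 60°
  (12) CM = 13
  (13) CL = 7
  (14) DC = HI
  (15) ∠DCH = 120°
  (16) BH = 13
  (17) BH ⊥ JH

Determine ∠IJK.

From the given relations: JI = LN = 2.
Step 1: By the law of cosines on triangle JIK: JK² = 2² + 2² − 2·2·2·cos(60°) = 4, so JK = 2.
Step 2: By the inverse law of cosines on triangle IJK: cos(∠IJK) = (2² + 2² − 2²) / (2·2·2) = 4/8 = 0.5, so ∠IJK = 60°.

Therefore, the measure of angle ∠IJK = 60°.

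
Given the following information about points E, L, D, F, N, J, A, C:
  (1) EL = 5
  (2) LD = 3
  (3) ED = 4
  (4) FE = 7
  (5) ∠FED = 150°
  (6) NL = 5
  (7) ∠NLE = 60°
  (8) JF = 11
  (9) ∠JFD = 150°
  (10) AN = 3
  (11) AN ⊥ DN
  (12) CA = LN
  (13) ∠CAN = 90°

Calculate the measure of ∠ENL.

Step 1: By the law of cosines on triangle NLE: NE² = 5² + 5² − 2·5·5·cos(60°) = 25, so NE = 5.
Step 2: By the inverse law of cosines on triangle ENL: cos(∠ENL) = (5² + 5² − 5²) / (2·5·5) = 25/50 = 0.5, so ∠ENL = 60°.

Therefore, the measure of angle ∠ENL = 60°.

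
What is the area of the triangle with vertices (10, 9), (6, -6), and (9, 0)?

The Shoelace formula computes the area from vertex coordinates by summing cross products.
For vertices (10,9), (6,-6), (9,0):
Signed sum = 10*-6 - 6*9 + 6*0 - 9*-6 + 9*9 - 10*0
= -114 + 54 + 81 = 21
Area = (1/2)|21| = 21/2.

21/2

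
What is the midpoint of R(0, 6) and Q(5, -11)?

The midpoint is the point halfway along the segment.
Move half the horizontal distance: 0 + (5 - 0)/2 = 0 + 5/2 = 5/2
Move half the vertical distance: 6 + (-11 - 6)/2 = 6 + -17/2 = -5/2
Midpoint = (5/2, -5/2)

(5/2, -5/2)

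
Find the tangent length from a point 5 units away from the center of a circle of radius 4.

tangent = √(d² - r²) = √(5² - 4²) = √(25 - 16) = √9 = 3

3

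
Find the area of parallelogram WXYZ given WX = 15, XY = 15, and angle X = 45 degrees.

The area of a parallelogram equals the product of two adjacent sides times the sine of the included angle.
This is because the height equals 15 * sin(45°) = 15*sqrt(2)/2.
Area = 15 * 15*sqrt(2)/2 = 225*sqrt(2)/2

225*sqrt(2)/2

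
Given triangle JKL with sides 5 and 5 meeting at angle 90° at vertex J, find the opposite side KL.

By the law of cosines: KL^2 = JK^2 + JL^2 - 2*JK*JL*cos(J)
KL^2 = 5^2 + 5^2 - 2*5*5*cos(90°)
KL^2 = 25 + 25 - 50*(0)
KL^2 = 50
KL = 5*sqrt(2)

5*sqrt(2)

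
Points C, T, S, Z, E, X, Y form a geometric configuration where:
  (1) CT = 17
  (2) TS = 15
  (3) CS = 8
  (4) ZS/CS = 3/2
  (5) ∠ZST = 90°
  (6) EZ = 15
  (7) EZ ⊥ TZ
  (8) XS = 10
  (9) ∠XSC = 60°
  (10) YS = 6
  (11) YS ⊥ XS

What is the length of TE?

From the given relations: ZS = 3/2·CS = 3/2·8 = 12.
Step 1: By the law of cosines on triangle ZST: ZT² = 12² + 15² − 2·12·15·cos(90°) = 369, so ZT = 3·√41.
Step 2: By the law of cosines on triangle TZE: TE² = (3·√41)² + 15² − 2·3·√41·15·cos(90°) = 594, so TE = 3·√66.

Therefore, the length of TE = 3·√66.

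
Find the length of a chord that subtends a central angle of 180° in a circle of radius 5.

Drop a perpendicular from the center to the chord, bisecting both the chord and the central angle.
Each half-chord = r sin(θ/2) = 5 sin(90°).
The full chord = 2 × 5 × sin(90°) = 10.

10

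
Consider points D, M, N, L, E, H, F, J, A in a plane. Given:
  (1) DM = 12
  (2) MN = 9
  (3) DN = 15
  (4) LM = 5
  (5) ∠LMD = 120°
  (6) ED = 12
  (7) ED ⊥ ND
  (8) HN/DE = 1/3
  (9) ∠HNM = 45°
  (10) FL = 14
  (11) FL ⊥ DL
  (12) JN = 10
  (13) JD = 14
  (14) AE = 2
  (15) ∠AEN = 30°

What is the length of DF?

Step 1: By the law of cosines on triangle LMD: LD² = 5² + 12² − 2·5·12·cos(120°) = 229, so LD ≈ 15.13.
Step 2: By the law of cosines on triangle DLF: DF² = 15.13² + 14² − 2·15.13·14·cos(90°) = 425, so DF = 5·√17.

Therefore, the length of DF = 5·√17.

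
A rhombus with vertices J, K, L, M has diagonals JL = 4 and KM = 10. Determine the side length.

In a rhombus, the diagonals bisect each other perpendicularly, creating four congruent right triangles.
Each triangle has legs 2 (half of 4) and 5 (half of 10).
The hypotenuse of each right triangle is a side of the rhombus:
side = sqrt(2^2 + 5^2) = sqrt(29)

sqrt(29)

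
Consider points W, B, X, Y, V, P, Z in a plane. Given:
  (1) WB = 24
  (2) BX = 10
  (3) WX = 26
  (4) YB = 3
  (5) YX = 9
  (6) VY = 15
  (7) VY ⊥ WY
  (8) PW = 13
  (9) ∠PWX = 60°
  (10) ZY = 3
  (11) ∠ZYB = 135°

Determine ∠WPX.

Step 1: By the law of cosines on triangle PWX: PX² = 13² + 26² − 2·13·26·cos(60°) = 507, so PX = 13·√3.
Step 2: By the inverse law of cosines on triangle WPX: cos(∠WPX) = (13² + (13·√3)² − 26²) / (2·13·13·√3) = 0/585.43 = 0, so ∠WPX = 90°.

Therefore, the measure of angle ∠WPX = 90°.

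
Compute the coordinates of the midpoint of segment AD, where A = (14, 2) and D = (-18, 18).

The midpoint is the point halfway along the segment.
Move half the horizontal distance: 14 + (-18 - 14)/2 = 14 + -32/2 = -2
Move half the vertical distance: 2 + (18 - 2)/2 = 2 + 16/2 = 10
Midpoint = (-2, 10)

(-2, 10)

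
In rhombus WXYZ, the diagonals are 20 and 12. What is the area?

The diagonals of a rhombus divide it into four right triangles.
Each triangle has legs 20/ 2 = 10 and 12/2 = 6, so each has area (1/2)*10*6 = 30.
Four such triangles give total area = (d1 * d2) / 2 = 120.

120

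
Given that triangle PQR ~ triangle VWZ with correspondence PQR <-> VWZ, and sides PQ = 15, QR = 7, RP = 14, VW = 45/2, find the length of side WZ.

Since the triangles are similar, the ratio of corresponding sides is constant.
Scale factor k = VW / PQ = 45/2 / 15 = 3/2
WZ = k * QR = 3/2 * 7 = 21/2

21/2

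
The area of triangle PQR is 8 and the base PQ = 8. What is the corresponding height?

Area = (1/2) * base * height
height = 2 * Area / base
height = 2 * 8 / 8
height = 16 / 8
height = 2

2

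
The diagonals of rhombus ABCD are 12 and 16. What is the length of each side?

In a rhombus, the diagonals bisect each other perpendicularly, creating four congruent right triangles.
Each triangle has legs 6 (half of 12) and 8 (half of 16).
The hypotenuse of each right triangle is a side of the rhombus:
side = sqrt(6^2 + 8^2) = sqrt(100) = 10

10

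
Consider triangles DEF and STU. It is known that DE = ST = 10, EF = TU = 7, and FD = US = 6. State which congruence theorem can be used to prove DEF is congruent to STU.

The given information matches SSS: All three pairs of corresponding sides are equal (Side-Side-Side).

SSS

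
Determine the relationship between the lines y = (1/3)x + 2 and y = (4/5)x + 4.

Slope of line 1: m1 = 1/3
Slope of line 2: m2 = 4/5
m1 != m2 and m1*m2 = 4/15 != -1. Neither.

Neither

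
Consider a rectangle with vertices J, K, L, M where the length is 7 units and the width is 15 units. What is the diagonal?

Using the Pythagorean theorem:
d² = 7² + 15² = 49 + 225 = 274
d = sqrt(274)

sqrt(274)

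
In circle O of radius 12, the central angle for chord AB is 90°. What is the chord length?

Chord = 2(12) sin(45°) = 12*sqrt(2)

12*sqrt(2)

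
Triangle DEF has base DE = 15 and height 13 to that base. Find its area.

A triangle's area is half the area of a rectangle with the same base and height.
Area = (1/2) * 15 * 13 = 195/2.

195/2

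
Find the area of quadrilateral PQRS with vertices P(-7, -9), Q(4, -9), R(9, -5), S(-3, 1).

The Shoelace formula works by pairing each vertex with the next (cycling back to the first).
For each pair, compute x_i*y_(i+1) - x_(i+1)*y_i:
  (-7*-9 - 4*-9) = 99
  (4*-5 - 9*-9) = 61
  (9*1 - -3*-5) = -6
  (-3*-9 - -7*1) = 34
Taking half the absolute value of the total: Area = (1/2)(188) = 94.

94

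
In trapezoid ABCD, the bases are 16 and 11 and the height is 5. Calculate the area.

Area = (16 + 11) * 5 / 2 = 135 / 2 = 135/2

135/2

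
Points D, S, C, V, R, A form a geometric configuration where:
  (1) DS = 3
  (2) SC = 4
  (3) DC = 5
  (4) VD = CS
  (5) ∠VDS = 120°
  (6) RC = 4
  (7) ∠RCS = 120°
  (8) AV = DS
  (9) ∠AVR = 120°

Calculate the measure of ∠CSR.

Step 1: By the law of cosines on triangle SCR: SR² = 4² + 4² − 2·4·4·cos(120°) = 48, so SR = 4·√3.
Step 2: By the inverse law of cosines on triangle CSR: cos(∠CSR) = (4² + (4·√3)² − 4²) / (2·4·4·√3) = 48/55.43 = 0.866, so ∠CSR = 30°.

Therefore, the measure of angle ∠CSR = 30°.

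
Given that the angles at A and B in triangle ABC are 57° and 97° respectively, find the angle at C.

angle C = 180 - 57 - 97 = 26 degrees.

26 degrees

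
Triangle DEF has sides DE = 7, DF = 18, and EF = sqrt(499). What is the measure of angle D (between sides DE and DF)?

By the inverse law of cosines: cos(D) = (DE² + DF² - EF²) / (2 × DE × DF)
cos(D) = (7² + 18² - (sqrt(499))²) / (2 × 7 × 18)
cos(D) = (49 + 324 - (499)) / 252
cos(D) = -1/2
D = arccos(-1/2) = 120°

120°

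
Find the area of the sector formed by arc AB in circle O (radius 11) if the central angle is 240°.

The full circle has area πr² = π(11)² = 121*pi.
The sector covers 240° out of 360°, a fraction of 2/3.
Sector area = 121*pi × 2/3 = 242*pi/3.

242*pi/3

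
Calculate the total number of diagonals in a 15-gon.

Total line segments between 15 vertices = C(15,2) = 105.
Subtract the 15 sides: 105 - 15 = 90 diagonals.

90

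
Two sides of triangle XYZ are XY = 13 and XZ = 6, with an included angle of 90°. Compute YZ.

Since angle X = 90°, this is a right triangle and the law of cosines reduces to the Pythagorean theorem.
YZ^2 = 13^2 + 6^2 = 205
YZ = sqrt(205)

sqrt(205)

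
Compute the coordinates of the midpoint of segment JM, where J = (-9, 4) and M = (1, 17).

The midpoint is the point halfway along the segment.
Move half the horizontal distance: -9 + (1 - -9)/2 = -9 + 10/2 = -4
Move half the vertical distance: 4 + (17 - 4)/2 = 4 + 13/2 = 21/2
Midpoint = (-4, 21/2)

(-4, 21/2)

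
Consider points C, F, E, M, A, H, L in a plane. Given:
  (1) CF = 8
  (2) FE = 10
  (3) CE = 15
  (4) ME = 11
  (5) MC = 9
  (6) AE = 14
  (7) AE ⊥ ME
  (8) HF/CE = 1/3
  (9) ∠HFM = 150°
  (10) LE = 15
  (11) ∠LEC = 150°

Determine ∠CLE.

Step 1: By the law of cosines on triangle LEC: LC² = 15² + 15² − 2·15·15·cos(150°) = 839.71, so LC ≈ 28.98.
Step 2: By the inverse law of cosines on triangle CLE: cos(∠CLE) = (28.98² + 15² − 15²) / (2·28.98·15) = 839.71/869.33 = 0.9659, so ∠CLE = 15°.

Therefore, the measure of angle ∠CLE = 15°.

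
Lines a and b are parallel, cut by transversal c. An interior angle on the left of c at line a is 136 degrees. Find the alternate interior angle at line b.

Alternate interior angles are equal: 136 degrees.

136 degrees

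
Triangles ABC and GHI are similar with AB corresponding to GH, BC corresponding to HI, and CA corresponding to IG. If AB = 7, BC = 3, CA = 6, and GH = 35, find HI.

Since the triangles are similar, the ratio of corresponding sides is constant.
Scale factor k = GH / AB = 35 / 7 = 5
HI = k * BC = 5 * 3 = 15

15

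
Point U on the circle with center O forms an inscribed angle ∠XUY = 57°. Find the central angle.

Central angle = 2 × 57° = 114° (inscribed angle theorem).

114°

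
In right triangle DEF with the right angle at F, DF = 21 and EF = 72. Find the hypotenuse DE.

By the Pythagorean theorem: DE^2 = DF^2 + EF^2
DE^2 = 21^2 + 72^2 = 441 + 5184 = 5625
DE = sqrt(5625) = 75

75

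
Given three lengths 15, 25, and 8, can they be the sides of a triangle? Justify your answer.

Check the triangle inequality: 15 + 8 = 23 ≤ 25.
Since the sum of two sides does not exceed the third, no triangle can be formed.

No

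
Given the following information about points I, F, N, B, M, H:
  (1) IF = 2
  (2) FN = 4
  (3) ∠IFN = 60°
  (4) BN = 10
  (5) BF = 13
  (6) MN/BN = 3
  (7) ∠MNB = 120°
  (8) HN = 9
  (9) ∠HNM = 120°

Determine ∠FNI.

Step 1: By the law of cosines on triangle NFI: NI² = 4² + 2² − 2·4·2·cos(60°) = 12, so NI = 2·√3.
Step 2: By the inverse law of cosines on triangle FNI: cos(∠FNI) = (4² + (2·√3)² − 2²) / (2·4·2·√3) = 24/27.71 = 0.866, so ∠FNI = 30°.

Therefore, the measure of angle ∠FNI = 30°.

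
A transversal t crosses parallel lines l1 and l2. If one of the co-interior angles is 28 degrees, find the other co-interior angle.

Co-interior (same-side interior) angles are between the parallel lines on the same side of the transversal.
Unlike corresponding or alternate interior angles, they are supplementary rather than equal.
So the angle = 180 - 28 = 152 degrees.

152 degrees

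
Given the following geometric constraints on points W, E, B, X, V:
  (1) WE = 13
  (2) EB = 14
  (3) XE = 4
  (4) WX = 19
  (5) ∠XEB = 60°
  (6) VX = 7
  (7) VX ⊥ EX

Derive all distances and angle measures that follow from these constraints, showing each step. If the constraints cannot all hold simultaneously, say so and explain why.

These constraints are not satisfiable: by the triangle inequality in triangle EWX, (1) WE = 13 and (3) XE = 4 force WX ≤ 13 + 4 = 17, but (4) says WX = 19. No planar figure meets all of them, so nothing further can be derived.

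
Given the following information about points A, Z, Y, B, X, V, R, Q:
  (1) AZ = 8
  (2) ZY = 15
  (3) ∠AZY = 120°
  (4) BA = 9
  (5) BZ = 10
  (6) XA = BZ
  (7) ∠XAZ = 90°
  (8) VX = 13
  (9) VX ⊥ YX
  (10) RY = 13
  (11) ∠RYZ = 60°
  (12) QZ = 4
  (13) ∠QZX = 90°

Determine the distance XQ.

From the given relations: XA = BZ = 10.
Step 1: By the law of cosines on triangle ZAX: ZX² = 8² + 10² − 2·8·10·cos(90°) = 164, so ZX = 2·√41.
Step 2: By the law of cosines on triangle XZQ: XQ² = (2·√41)² + 4² − 2·2·√41·4·cos(90°) = 180, so XQ = 6·√5.

Therefore, the length of XQ = 6·√5.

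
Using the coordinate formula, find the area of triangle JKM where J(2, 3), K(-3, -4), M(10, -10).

Using the Shoelace formula for a triangle:
Area = (1/2)|x0(y1 - y2) + x1(y2 - y0) + x2(y0 - y1)|
Area = (1/2)|2(-4 - -10) + -3(-10 - 3) + 10(3 - -4)|
Area = (1/2)|12 + 39 + 70|
Area = (1/2)|121|
Area = (1/2)(121)
Area = 121/2

121/2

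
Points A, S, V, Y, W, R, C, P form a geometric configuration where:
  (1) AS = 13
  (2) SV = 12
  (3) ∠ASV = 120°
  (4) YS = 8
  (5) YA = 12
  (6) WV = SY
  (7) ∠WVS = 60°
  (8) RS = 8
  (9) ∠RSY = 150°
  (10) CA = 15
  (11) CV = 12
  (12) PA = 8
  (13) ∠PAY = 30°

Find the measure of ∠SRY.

Step 1: By the law of cosines on triangle RSY: RY² = 8² + 8² − 2·8·8·cos(150°) = 238.85, so RY ≈ 15.45.
Step 2: By the inverse law of cosines on triangle SRY: cos(∠SRY) = (8² + 15.45² − 8²) / (2·8·15.45) = 238.85/247.28 = 0.9659, so ∠SRY = 15°.

Therefore, the measure of angle ∠SRY = 15°.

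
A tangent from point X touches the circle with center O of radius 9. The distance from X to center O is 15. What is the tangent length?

Let T be the point of tangency. Then OT ⊥ XT (radius ⊥ tangent).
In right triangle OTX: OX² = OT² + XT²
15² = 9² + XT²
XT² = 144, XT = 12

12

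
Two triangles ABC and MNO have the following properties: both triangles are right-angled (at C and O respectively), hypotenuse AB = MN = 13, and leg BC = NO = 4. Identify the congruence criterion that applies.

The given information matches HL: The hypotenuse and one leg of two right triangles are equal (Hypotenuse-Leg).

HL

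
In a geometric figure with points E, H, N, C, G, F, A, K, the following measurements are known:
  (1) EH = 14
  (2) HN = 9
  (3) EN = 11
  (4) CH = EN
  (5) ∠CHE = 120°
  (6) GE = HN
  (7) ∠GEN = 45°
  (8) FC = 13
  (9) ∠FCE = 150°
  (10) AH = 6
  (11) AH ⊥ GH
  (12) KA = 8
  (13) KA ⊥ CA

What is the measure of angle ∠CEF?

From the given relations: CH = EN = 11.
Step 1: By the law of cosines on triangle EHC: EC² = 14² + 11² − 2·14·11·cos(120°) = 471, so EC ≈ 21.7.
Step 2: By the law of cosines on triangle ECF: EF² = 21.7² + 13² − 2·21.7·13·cos(150°) = 1128.67, so EF ≈ 33.6.
Step 3: By the inverse law of cosines on triangle CEF: cos(∠CEF) = (21.7² + 33.6² − 13²) / (2·21.7·33.6) = 1430.67/1458.22 = 0.9811, so ∠CEF = 11.16°.

Therefore, the measure of angle ∠CEF = 11.16°.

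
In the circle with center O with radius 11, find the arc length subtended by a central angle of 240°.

Arc length = 2π(11)(2/3) = 44*pi/3

44*pi/3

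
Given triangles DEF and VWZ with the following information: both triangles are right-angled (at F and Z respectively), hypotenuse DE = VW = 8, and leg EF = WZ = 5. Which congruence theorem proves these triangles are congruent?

The given information matches HL: The hypotenuse and one leg of two right triangles are equal (Hypotenuse-Leg).

HL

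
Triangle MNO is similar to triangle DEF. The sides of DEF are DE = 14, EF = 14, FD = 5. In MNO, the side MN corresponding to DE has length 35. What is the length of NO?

Similar triangles have proportional sides. Setting up the proportion:
MN / DE = NO / EF
35 / 14 = NO / 14
NO = 14 * 35 / 14 = 35.

35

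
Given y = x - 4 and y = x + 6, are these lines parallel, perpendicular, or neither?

Slope of line 1: m1 = 1
Slope of line 2: m2 = 1
Since m1 = m2 = 1, the lines are parallel.

Parallel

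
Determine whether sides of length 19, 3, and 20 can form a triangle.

Sort the sides: 3, 19, 20.
It suffices to check that the sum of the two smallest exceeds the largest:
3 + 19 = 22 > 20. ✓
Yes, a valid triangle can be formed.

Yes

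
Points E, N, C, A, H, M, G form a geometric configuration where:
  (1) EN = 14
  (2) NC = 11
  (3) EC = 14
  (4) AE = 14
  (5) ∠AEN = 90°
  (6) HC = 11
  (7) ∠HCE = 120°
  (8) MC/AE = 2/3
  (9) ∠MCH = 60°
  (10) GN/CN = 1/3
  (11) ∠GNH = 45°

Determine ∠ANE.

Step 1: By the law of cosines on triangle NEA: NA² = 14² + 14² − 2·14·14·cos(90°) = 392, so NA = 14·√2.
Step 2: By the inverse law of cosines on triangle ANE: cos(∠ANE) = ((14·√2)² + 14² − 14²) / (2·14·√2·14) = 392/554.37 = 0.7071, so ∠ANE = 45°.

Therefore, the measure of angle ∠ANE = 45°.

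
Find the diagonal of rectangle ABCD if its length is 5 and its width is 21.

A rectangle's diagonal splits it into two right triangles, with the diagonal as the hypotenuse.
By the Pythagorean theorem, d^2 = 5^2 + 21^2 = 466.
Therefore d = sqrt(466).

sqrt(466)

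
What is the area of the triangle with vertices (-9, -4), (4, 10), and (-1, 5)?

Shoelace: Area = (1/2)|-9(10-5) + 4(5--4) + -1(-4-10)| = (1/2)(5) = 5/2

5/2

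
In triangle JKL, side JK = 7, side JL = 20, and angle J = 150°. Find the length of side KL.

When two sides and the included angle are known, the law of cosines gives the third side.
c^2 = a^2 + b^2 - 2ab cos(C) generalizes the Pythagorean theorem to non-right triangles.
Here: KL^2 = 49 + 400 - 280*(-sqrt(3)/2) = 140*sqrt(3) + 449
KL = sqrt(140*sqrt(3) + 449)

sqrt(140*sqrt(3) + 449)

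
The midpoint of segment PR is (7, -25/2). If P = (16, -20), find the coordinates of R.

Using the midpoint formula: M = ((x1 + x2)/2, (y1 + y2)/2)
We know M = (7, -25/2) and P = (16, -20)
For x: 7 = (16 + x2)/2, so x2 = 2*7 - 16 = -2
For y: -25/2 = (-20 + y2)/2, so y2 = 2*-25/2 - -20 = -5
R = (-2, -5)

(-2, -5)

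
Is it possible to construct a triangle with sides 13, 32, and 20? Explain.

Check all three triangle inequalities:
13 + 32 = 45 > 20 ✓
13 + 20 = 33 > 32 ✓
32 + 20 = 52 > 13 ✓
All conditions hold, so these sides form a valid triangle.

Yes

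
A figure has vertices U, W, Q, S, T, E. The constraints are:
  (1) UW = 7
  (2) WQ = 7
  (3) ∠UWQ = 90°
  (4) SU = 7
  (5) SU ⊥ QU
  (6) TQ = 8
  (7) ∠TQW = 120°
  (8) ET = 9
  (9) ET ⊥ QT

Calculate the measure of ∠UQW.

Step 1: By the law of cosines on triangle QWU: QU² = 7² + 7² − 2·7·7·cos(90°) = 98, so QU = 7·√2.
Step 2: By the inverse law of cosines on triangle UQW: cos(∠UQW) = ((7·√2)² + 7² − 7²) / (2·7·√2·7) = 98/138.59 = 0.7071, so ∠UQW = 45°.

Therefore, the measure of angle ∠UQW = 45°.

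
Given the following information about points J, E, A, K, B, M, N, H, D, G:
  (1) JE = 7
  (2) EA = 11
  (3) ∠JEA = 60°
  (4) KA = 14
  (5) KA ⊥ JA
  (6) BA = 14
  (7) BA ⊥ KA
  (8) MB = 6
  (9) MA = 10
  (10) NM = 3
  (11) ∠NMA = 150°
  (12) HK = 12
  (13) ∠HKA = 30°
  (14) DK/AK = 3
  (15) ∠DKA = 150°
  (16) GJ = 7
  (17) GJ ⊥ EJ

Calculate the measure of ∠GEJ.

Step 1: By the law of cosines on triangle EJG: EG² = 7² + 7² − 2·7·7·cos(90°) = 98, so EG = 7·√2.
Step 2: By the inverse law of cosines on triangle GEJ: cos(∠GEJ) = ((7·√2)² + 7² − 7²) / (2·7·√2·7) = 98/138.59 = 0.7071, so ∠GEJ = 45°.

Therefore, the measure of angle ∠GEJ = 45°.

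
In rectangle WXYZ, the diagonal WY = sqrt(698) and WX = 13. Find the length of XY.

Using the Pythagorean theorem: d^2 = a^2 + b^2
b^2 = d^2 - a^2
b^2 = 698 - 169
b^2 = 529
b = sqrt(529) = 23

23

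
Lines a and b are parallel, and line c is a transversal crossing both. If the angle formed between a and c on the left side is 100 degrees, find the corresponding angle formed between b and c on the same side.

Corresponding angles are equal: 100 degrees.

100 degrees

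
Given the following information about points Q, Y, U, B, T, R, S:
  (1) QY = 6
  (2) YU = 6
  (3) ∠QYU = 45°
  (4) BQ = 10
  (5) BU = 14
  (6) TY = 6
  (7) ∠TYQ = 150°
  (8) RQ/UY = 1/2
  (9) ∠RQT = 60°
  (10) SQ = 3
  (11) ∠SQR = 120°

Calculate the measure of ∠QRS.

From the given relations: RQ = 1/2·UY = 1/2·6 = 3.
Step 1: By the law of cosines on triangle RQS: RS² = 3² + 3² − 2·3·3·cos(120°) = 27, so RS = 3·√3.
Step 2: By the inverse law of cosines on triangle QRS: cos(∠QRS) = (3² + (3·√3)² − 3²) / (2·3·3·√3) = 27/31.18 = 0.866, so ∠QRS = 30°.

Therefore, the measure of angle ∠QRS = 30°.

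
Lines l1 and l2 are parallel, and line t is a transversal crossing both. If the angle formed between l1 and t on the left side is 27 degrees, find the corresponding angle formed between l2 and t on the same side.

Corresponding angles are equal: 27 degrees.

27 degrees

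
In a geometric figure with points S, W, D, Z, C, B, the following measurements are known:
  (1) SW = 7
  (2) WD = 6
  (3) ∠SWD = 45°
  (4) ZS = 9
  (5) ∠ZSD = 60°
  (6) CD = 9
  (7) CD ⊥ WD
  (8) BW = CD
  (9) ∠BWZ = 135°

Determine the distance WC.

Step 1: By the law of cosines on triangle WDC: WC² = 6² + 9² − 2·6·9·cos(90°) = 117, so WC = 3·√13.

Therefore, the length of WC = 3·√13.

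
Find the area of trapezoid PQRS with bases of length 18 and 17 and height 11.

Area of a trapezoid = (base1 + base2) * height / 2
Area = (18 + 17) * 11 / 2
Area = 35 * 11 / 2
Area = 385 / 2
Area = 385/2

385/2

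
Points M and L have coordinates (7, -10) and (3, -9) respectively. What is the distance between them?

d = sqrt((-4)^2 + (1)^2) = sqrt(17)

sqrt(17)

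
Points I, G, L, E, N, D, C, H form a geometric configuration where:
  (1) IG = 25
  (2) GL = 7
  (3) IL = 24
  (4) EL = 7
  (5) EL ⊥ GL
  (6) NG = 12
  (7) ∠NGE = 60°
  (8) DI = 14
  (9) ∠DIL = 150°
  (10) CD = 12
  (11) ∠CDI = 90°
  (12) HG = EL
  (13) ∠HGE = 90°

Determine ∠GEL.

Step 1: By the law of cosines on triangle ELG: EG² = 7² + 7² − 2·7·7·cos(90°) = 98, so EG = 7·√2.
Step 2: By the inverse law of cosines on triangle GEL: cos(∠GEL) = ((7·√2)² + 7² − 7²) / (2·7·√2·7) = 98/138.59 = 0.7071, so ∠GEL = 45°.

Therefore, the measure of angle ∠GEL = 45°.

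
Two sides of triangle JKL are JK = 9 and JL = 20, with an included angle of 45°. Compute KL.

Law of cosines: KL^2 = 9^2 + 20^2 - 2(9)(20)cos(45°) = 481 - 180*sqrt(2), so KL = sqrt(481 - 180*sqrt(2)).

sqrt(481 - 180*sqrt(2))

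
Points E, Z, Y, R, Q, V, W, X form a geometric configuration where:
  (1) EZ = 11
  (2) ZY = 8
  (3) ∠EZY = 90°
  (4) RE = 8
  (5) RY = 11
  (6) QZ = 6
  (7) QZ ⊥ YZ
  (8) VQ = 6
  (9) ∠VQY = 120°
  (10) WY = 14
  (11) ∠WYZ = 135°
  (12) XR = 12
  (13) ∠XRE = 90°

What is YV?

Step 1: By the law of cosines on triangle QZY: QY² = 6² + 8² − 2·6·8·cos(90°) = 100, so QY = 10.
Step 2: By the law of cosines on triangle YQV: YV² = 10² + 6² − 2·10·6·cos(120°) = 196, so YV = 14.

Therefore, the length of YV = 14.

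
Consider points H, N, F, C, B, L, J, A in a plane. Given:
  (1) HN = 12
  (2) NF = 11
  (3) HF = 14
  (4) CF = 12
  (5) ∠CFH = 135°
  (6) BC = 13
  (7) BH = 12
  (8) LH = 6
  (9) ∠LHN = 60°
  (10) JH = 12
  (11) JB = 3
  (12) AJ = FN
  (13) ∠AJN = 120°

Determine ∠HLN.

Step 1: By the law of cosines on triangle LHN: LN² = 6² + 12² − 2·6·12·cos(60°) = 108, so LN = 6·√3.
Step 2: By the inverse law of cosines on triangle HLN: cos(∠HLN) = (6² + (6·√3)² − 12²) / (2·6·6·√3) = 0/124.71 = 0, so ∠HLN = 90°.

Therefore, the measure of angle ∠HLN = 90°.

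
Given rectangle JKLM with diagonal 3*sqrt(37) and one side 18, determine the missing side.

The diagonal of a rectangle forms a right triangle with the two sides.
Rearranging the Pythagorean theorem: missing side = sqrt(d^2 - known^2).
= sqrt(333 - 324) = sqrt(9) = 3.

3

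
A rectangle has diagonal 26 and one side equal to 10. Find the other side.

The diagonal of a rectangle forms a right triangle with the two sides.
Rearranging the Pythagorean theorem: missing side = sqrt(d^2 - known^2).
= sqrt(676 - 100) = sqrt(576) = 24.

24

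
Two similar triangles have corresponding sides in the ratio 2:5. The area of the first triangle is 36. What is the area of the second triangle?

The ratio of areas of similar triangles = (side ratio)^2.
Side ratio = 2:5, so area ratio = 4:25.
Area of the second triangle / Area of the first triangle = 25/4
Area of the second triangle = 36 * 25/4 = 225

225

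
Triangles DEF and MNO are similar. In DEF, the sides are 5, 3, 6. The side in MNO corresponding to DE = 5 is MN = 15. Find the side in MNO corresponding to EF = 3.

Similar triangles have proportional sides. Setting up the proportion:
MN / DE = NO / EF
15 / 5 = NO / 3
NO = 3 * 15 / 5 = 9.

9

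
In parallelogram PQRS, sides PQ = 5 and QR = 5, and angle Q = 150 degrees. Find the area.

Area = 5 * 5 * sin(150°) = 25 * 1/2 = 25/2

25/2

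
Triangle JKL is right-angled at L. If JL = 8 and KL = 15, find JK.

By the Pythagorean theorem: JK^2 = JL^2 + KL^2
JK^2 = 8^2 + 15^2 = 64 + 225 = 289
JK = sqrt(289) = 17

17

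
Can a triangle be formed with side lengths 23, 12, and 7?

Check the triangle inequality: 12 + 7 = 19 ≤ 23.
Since the sum of two sides does not exceed the third, no triangle can be formed.

No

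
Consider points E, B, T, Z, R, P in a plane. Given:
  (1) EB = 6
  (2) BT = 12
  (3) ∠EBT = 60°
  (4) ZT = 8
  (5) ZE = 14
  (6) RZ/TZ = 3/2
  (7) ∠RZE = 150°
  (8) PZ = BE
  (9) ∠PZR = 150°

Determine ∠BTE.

Step 1: By the law of cosines on triangle TBE: TE² = 12² + 6² − 2·12·6·cos(60°) = 108, so TE = 6·√3.
Step 2: By the inverse law of cosines on triangle BTE: cos(∠BTE) = (12² + (6·√3)² − 6²) / (2·12·6·√3) = 216/249.42 = 0.866, so ∠BTE = 30°.

Therefore, the measure of angle ∠BTE = 30°.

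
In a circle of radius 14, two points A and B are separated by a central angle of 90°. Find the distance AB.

Drop a perpendicular from the center to the chord, bisecting both the chord and the central angle.
Each half-chord = r sin(θ/2) = 14 sin(45°).
The full chord = 2 × 14 × sin(45°) = 14*sqrt(2).

14*sqrt(2)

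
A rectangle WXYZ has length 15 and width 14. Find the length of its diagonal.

d = sqrt(15^2 + 14^2) = sqrt(421)

sqrt(421)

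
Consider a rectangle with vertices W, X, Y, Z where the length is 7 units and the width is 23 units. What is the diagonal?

A rectangle's diagonal splits it into two right triangles, with the diagonal as the hypotenuse.
By the Pythagorean theorem, d^2 = 7^2 + 23^2 = 578.
Therefore d = sqrt(578) = 17*sqrt(2).

17*sqrt(2)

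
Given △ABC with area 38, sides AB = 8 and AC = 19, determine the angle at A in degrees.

From the SAS area formula Area = (1/2)ab sin(C), rearranging gives sin(C) = 2*Area/(ab).
sin(C) = 2 * 38 / (152) = 1/2.
Therefore C = arcsin(1/2) = 30°.
Since sin(180° - C) = sin(C), the obtuse angle 150° gives the same area, so C = 30° or C = 150°.

30° or 150°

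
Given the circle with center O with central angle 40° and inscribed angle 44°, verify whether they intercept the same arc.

By the inscribed angle theorem, the inscribed angle for a central angle of 40° should be 40° / 2 = 20°.
The given inscribed angle is 44°, which does not equal 20°.
Therefore, no, they do not correspond to the same arc.

No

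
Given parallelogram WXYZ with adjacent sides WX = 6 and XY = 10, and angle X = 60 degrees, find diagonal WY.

The diagonal of a parallelogram can be found by treating two adjacent sides and the diagonal as a triangle.
Applying the law of cosines with sides 6, 10 and included angle 60°:
d^2 = 36 + 100 - 120*cos(60°) = 76
d = 2*sqrt(19)

2*sqrt(19)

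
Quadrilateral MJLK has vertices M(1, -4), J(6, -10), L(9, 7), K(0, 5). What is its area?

The Shoelace formula works by pairing each vertex with the next (cycling back to the first).
For each pair, compute x_i*y_(i+1) - x_(i+1)*y_i:
  (1*-10 - 6*-4) = 14
  (6*7 - 9*-10) = 132
  (9*5 - 0*7) = 45
  (0*-4 - 1*5) = -5
Taking half the absolute value of the total: Area = (1/2)(186) = 93.

93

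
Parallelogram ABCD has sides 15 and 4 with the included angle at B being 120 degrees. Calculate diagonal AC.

Law of cosines: d^2 = 15^2 + 4^2 - 2(15)(4)cos(120°) = 301, so d = sqrt(301).

sqrt(301)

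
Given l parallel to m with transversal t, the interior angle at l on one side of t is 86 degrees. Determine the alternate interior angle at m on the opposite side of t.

Alternate interior angles are equal: 86 degrees.

86 degrees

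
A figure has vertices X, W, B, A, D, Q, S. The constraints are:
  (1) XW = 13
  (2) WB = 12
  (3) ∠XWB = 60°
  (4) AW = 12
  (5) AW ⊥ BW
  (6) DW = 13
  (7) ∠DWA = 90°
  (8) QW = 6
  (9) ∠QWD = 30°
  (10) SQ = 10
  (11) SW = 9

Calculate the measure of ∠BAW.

Step 1: By the law of cosines on triangle AWB: AB² = 12² + 12² − 2·12·12·cos(90°) = 288, so AB = 12·√2.
Step 2: By the inverse law of cosines on triangle BAW: cos(∠BAW) = ((12·√2)² + 12² − 12²) / (2·12·√2·12) = 288/407.29 = 0.7071, so ∠BAW = 45°.

Therefore, the measure of angle ∠BAW = 45°.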